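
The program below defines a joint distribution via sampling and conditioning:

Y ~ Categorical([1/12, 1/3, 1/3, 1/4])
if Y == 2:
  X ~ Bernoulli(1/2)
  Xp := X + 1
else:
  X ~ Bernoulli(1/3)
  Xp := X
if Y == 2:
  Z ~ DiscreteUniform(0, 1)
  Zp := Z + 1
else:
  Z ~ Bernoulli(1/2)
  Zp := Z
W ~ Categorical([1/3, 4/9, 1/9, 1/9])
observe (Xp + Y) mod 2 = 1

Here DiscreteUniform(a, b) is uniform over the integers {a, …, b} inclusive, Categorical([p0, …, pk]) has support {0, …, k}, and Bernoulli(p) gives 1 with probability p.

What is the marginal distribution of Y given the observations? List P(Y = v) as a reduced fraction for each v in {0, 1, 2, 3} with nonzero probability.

P(Y=0) = 1/21, P(Y=1) = 8/21, P(Y=2) = 2/7, P(Y=3) = 2/7

Enumerate traces; 32 have nonzero weight after conditioning:
  (Y=0, X=1, Z=0, W=0) weight 1/216
  (Y=0, X=1, Z=0, W=1) weight 1/162
  (Y=0, X=1, Z=0, W=2) weight 1/648
  (Y=0, X=1, Z=0, W=3) weight 1/648
  (Y=0, X=1, Z=1, W=0) weight 1/216
  (Y=0, X=1, Z=1, W=1) weight 1/162
  (Y=0, X=1, Z=1, W=2) weight 1/648
  (Y=0, X=1, Z=1, W=3) weight 1/648
  (Y=1, X=0, Z=0, W=0) weight 1/27
  (Y=2, X=0, Z=0, W=0) weight 1/36
  … 22 more
Group by Y:
  weight(Y=0) = 1/36
  weight(Y=1) = 2/9
  weight(Y=2) = 1/6
  weight(Y=3) = 1/6
Total weight = 1/36 + 2/9 + 1/6 + 1/6 = 7/12
P(Y=0 | obs) = 1/36 / 7/12 = 1/21
P(Y=1 | obs) = 2/9 / 7/12 = 8/21
P(Y=2 | obs) = 1/6 / 7/12 = 2/7
P(Y=3 | obs) = 1/6 / 7/12 = 2/7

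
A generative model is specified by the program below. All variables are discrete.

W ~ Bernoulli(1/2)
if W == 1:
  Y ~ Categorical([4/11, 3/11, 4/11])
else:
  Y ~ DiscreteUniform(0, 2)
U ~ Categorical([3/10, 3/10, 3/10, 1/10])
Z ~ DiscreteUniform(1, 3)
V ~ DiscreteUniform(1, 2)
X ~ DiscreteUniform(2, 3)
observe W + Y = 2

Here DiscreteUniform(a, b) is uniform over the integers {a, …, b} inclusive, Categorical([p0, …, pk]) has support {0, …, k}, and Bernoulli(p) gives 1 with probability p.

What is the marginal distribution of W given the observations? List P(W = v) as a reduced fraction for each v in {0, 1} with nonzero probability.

Enumerate traces; 96 have nonzero weight after conditioning:
  (W=0, Y=2, U=0, Z=1, V=1, X=2) weight 1/240
  (W=0, Y=2, U=0, Z=1, V=1, X=3) weight 1/240
  (W=0, Y=2, U=0, Z=1, V=2, X=2) weight 1/240
  (W=0, Y=2, U=0, Z=1, V=2, X=3) weight 1/240
  (W=0, Y=2, U=0, Z=2, V=1, X=2) weight 1/240
  (W=0, Y=2, U=0, Z=2, V=1, X=3) weight 1/240
  (W=0, Y=2, U=0, Z=2, V=2, X=2) weight 1/240
  (W=0, Y=2, U=0, Z=2, V=2, X=3) weight 1/240
  (W=1, Y=1, U=0, Z=1, V=1, X=2) weight 3/880
  … 87 more
Group by W:
  weight(W=0) = 1/6
  weight(W=1) = 3/22
Total weight = 1/6 + 3/22 = 10/33
P(W=0 | obs) = 1/6 / 10/33 = 11/20
P(W=1 | obs) = 3/22 / 10/33 = 9/20

P(W=0) = 11/20, P(W=1) = 9/20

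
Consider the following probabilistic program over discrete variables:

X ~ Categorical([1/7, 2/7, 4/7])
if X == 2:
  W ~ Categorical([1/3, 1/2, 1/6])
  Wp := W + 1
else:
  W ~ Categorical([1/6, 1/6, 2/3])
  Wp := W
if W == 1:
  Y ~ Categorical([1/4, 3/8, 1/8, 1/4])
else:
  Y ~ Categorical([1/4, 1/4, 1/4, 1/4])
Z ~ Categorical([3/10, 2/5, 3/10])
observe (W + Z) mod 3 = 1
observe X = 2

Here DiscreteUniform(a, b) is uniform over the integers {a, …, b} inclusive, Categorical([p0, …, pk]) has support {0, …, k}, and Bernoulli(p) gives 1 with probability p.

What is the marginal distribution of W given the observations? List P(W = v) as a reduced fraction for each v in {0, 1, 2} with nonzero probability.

Enumerate traces; 12 have nonzero weight after conditioning:
  (X=2, W=0, Y=0, Z=1) weight 2/105
  (X=2, W=0, Y=1, Z=1) weight 2/105
  (X=2, W=0, Y=2, Z=1) weight 2/105
  (X=2, W=0, Y=3, Z=1) weight 2/105
  (X=2, W=1, Y=0, Z=0) weight 3/140
  (X=2, W=1, Y=1, Z=0) weight 9/280
  (X=2, W=1, Y=2, Z=0) weight 3/280
  (X=2, W=1, Y=3, Z=0) weight 3/140
  (X=2, W=2, Y=0, Z=2) weight 1/140
  … 3 more
Group by W:
  weight(W=0) = 8/105
  weight(W=1) = 3/35
  weight(W=2) = 1/35
Total weight = 8/105 + 3/35 + 1/35 = 4/21
P(W=0 | obs) = 8/105 / 4/21 = 2/5
P(W=1 | obs) = 3/35 / 4/21 = 9/20
P(W=2 | obs) = 1/35 / 4/21 = 3/20

P(W=0) = 2/5, P(W=1) = 9/20, P(W=2) = 3/20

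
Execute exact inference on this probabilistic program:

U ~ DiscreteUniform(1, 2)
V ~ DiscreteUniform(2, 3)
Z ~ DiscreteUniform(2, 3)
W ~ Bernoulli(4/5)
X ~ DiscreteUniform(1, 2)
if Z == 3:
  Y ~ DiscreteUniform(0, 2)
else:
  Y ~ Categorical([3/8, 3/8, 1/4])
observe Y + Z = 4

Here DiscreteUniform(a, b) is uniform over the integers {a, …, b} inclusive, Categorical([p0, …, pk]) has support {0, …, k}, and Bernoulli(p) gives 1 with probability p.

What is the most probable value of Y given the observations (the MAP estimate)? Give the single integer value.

Enumerate traces; 32 have nonzero weight after conditioning:
  (U=1, V=2, Z=2, W=0, X=1, Y=2) weight 1/320
  (U=1, V=2, Z=2, W=0, X=2, Y=2) weight 1/320
  (U=1, V=2, Z=2, W=1, X=1, Y=2) weight 1/80
  (U=1, V=2, Z=2, W=1, X=2, Y=2) weight 1/80
  (U=1, V=2, Z=3, W=0, X=1, Y=1) weight 1/240
  (U=1, V=2, Z=3, W=0, X=2, Y=1) weight 1/240
  (U=1, V=2, Z=3, W=1, X=1, Y=1) weight 1/60
  (U=1, V=2, Z=3, W=1, X=2, Y=1) weight 1/60
  … 24 more
Group by Y:
  weight(Y=1) = 1/6
  weight(Y=2) = 1/8
Total weight = 1/6 + 1/8 = 7/24
P(Y=1 | obs) = 1/6 / 7/24 = 4/7
P(Y=2 | obs) = 1/8 / 7/24 = 3/7
argmax = 1

argmax_v P(Y = v | obs) = 1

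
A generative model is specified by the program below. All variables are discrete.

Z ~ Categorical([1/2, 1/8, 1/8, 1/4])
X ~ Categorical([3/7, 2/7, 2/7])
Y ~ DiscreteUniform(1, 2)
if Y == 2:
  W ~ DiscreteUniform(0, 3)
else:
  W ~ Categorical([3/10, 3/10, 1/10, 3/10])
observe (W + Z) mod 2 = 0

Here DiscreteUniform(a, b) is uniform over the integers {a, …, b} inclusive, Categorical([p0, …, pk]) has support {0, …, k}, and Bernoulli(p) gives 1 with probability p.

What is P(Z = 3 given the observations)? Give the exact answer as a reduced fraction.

P(Z = 3 | obs) = 11/39

Enumerate traces; 48 have nonzero weight after conditioning:
  (Z=0, X=0, Y=1, W=0) weight 9/280
  (Z=0, X=0, Y=1, W=2) weight 3/280
  (Z=0, X=0, Y=2, W=0) weight 3/112
  (Z=0, X=0, Y=2, W=2) weight 3/112
  (Z=0, X=1, Y=1, W=0) weight 3/140
  (Z=0, X=1, Y=1, W=2) weight 1/140
  (Z=0, X=1, Y=2, W=0) weight 1/56
  (Z=0, X=1, Y=2, W=2) weight 1/56
  (Z=1, X=0, Y=1, W=1) weight 9/1120
  (Z=2, X=0, Y=1, W=0) weight 9/1120
  … 38 more
Group by Z:
  weight(Z=0) = 9/40
  weight(Z=1) = 11/160
  weight(Z=2) = 9/160
  weight(Z=3) = 11/80
Total weight = 9/40 + 11/160 + 9/160 + 11/80 = 39/80
P(Z=0 | obs) = 9/40 / 39/80 = 6/13
P(Z=1 | obs) = 11/160 / 39/80 = 11/78
P(Z=2 | obs) = 9/160 / 39/80 = 3/26
P(Z=3 | obs) = 11/80 / 39/80 = 11/39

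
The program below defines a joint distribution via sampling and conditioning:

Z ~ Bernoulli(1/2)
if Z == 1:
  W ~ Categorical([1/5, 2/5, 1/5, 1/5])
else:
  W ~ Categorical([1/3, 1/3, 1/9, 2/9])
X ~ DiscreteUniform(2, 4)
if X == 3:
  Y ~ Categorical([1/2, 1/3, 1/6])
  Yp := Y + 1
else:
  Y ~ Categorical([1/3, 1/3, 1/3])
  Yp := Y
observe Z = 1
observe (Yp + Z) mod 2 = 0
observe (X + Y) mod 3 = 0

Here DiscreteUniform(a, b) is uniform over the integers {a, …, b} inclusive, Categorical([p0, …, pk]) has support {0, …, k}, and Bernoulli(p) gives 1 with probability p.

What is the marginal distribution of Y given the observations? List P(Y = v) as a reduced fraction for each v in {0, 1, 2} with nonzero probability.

Enumerate traces; 8 have nonzero weight after conditioning:
  (Z=1, W=0, X=2, Y=1) weight 1/90
  (Z=1, W=0, X=3, Y=0) weight 1/60
  (Z=1, W=1, X=2, Y=1) weight 1/45
  (Z=1, W=1, X=3, Y=0) weight 1/30
  (Z=1, W=2, X=2, Y=1) weight 1/90
  (Z=1, W=2, X=3, Y=0) weight 1/60
  (Z=1, W=3, X=2, Y=1) weight 1/90
  (Z=1, W=3, X=3, Y=0) weight 1/60
Group by Y:
  weight(Y=0) = 1/12
  weight(Y=1) = 1/18
Total weight = 1/12 + 1/18 = 5/36
P(Y=0 | obs) = 1/12 / 5/36 = 3/5
P(Y=1 | obs) = 1/18 / 5/36 = 2/5

P(Y=0) = 3/5, P(Y=1) = 2/5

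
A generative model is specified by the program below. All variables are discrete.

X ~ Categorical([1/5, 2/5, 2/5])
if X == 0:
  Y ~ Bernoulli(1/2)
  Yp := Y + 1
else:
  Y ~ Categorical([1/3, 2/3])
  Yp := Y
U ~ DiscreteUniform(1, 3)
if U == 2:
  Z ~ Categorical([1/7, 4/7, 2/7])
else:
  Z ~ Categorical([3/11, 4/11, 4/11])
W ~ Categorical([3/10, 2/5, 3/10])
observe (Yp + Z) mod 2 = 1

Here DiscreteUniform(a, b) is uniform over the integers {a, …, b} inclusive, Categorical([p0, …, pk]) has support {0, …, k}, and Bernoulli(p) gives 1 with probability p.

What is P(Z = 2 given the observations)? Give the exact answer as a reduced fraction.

P(Z = 2 | obs) = 1482/3589

Enumerate traces; 81 have nonzero weight after conditioning:
  (X=0, Y=0, U=1, Z=0, W=0) weight 3/1100
  (X=0, Y=0, U=1, Z=0, W=1) weight 1/275
  (X=0, Y=0, U=1, Z=0, W=2) weight 3/1100
  (X=0, Y=0, U=1, Z=2, W=0) weight 1/275
  (X=0, Y=0, U=1, Z=2, W=1) weight 4/825
  (X=0, Y=0, U=1, Z=2, W=2) weight 1/275
  (X=0, Y=0, U=2, Z=0, W=0) weight 1/700
  (X=0, Y=0, U=2, Z=0, W=1) weight 1/525
  (X=0, Y=1, U=1, Z=1, W=0) weight 1/275
  … 72 more
Group by Z:
  weight(Z=0) = 1007/6930
  weight(Z=1) = 10/63
  weight(Z=2) = 247/1155
Total weight = 1007/6930 + 10/63 + 247/1155 = 3589/6930
P(Z=0 | obs) = 1007/6930 / 3589/6930 = 1007/3589
P(Z=1 | obs) = 10/63 / 3589/6930 = 1100/3589
P(Z=2 | obs) = 247/1155 / 3589/6930 = 1482/3589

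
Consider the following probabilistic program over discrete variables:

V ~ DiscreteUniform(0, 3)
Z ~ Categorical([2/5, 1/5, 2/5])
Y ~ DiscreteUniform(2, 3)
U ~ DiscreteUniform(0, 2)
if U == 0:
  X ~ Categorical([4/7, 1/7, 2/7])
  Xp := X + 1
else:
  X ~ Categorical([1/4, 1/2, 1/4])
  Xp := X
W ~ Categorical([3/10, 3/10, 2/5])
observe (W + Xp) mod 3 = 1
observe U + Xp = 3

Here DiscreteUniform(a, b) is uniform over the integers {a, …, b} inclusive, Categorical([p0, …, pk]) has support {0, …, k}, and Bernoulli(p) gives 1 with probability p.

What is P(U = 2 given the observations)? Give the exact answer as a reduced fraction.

Enumerate traces; 72 have nonzero weight after conditioning:
  (V=0, Z=0, Y=2, U=0, X=2, W=1) weight 1/700
  (V=0, Z=0, Y=2, U=1, X=2, W=2) weight 1/600
  (V=0, Z=0, Y=2, U=2, X=1, W=0) weight 1/400
  (V=0, Z=0, Y=3, U=0, X=2, W=1) weight 1/700
  (V=0, Z=0, Y=3, U=1, X=2, W=2) weight 1/600
  (V=0, Z=0, Y=3, U=2, X=1, W=0) weight 1/400
  (V=0, Z=1, Y=2, U=0, X=2, W=1) weight 1/1400
  (V=0, Z=1, Y=2, U=1, X=2, W=2) weight 1/1200
  … 64 more
Group by U:
  weight(U=0) = 1/35
  weight(U=1) = 1/30
  weight(U=2) = 1/20
Total weight = 1/35 + 1/30 + 1/20 = 47/420
P(U=0 | obs) = 1/35 / 47/420 = 12/47
P(U=1 | obs) = 1/30 / 47/420 = 14/47
P(U=2 | obs) = 1/20 / 47/420 = 21/47

P(U = 2 | obs) = 21/47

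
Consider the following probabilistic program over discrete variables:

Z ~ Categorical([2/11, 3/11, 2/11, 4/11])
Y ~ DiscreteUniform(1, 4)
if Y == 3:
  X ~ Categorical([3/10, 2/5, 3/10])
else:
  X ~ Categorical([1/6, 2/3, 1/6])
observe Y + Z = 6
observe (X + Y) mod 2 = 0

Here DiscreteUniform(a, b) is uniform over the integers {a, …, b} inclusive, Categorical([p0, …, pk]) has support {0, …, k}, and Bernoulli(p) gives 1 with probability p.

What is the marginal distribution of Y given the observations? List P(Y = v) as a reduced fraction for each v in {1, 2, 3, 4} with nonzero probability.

Enumerate traces; 3 have nonzero weight after conditioning:
  (Z=2, Y=4, X=0) weight 1/132
  (Z=2, Y=4, X=2) weight 1/132
  (Z=3, Y=3, X=1) weight 2/55
Group by Y:
  weight(Y=3) = 2/55
  weight(Y=4) = 1/66
Total weight = 2/55 + 1/66 = 17/330
P(Y=3 | obs) = 2/55 / 17/330 = 12/17
P(Y=4 | obs) = 1/66 / 17/330 = 5/17

P(Y=3) = 12/17, P(Y=4) = 5/17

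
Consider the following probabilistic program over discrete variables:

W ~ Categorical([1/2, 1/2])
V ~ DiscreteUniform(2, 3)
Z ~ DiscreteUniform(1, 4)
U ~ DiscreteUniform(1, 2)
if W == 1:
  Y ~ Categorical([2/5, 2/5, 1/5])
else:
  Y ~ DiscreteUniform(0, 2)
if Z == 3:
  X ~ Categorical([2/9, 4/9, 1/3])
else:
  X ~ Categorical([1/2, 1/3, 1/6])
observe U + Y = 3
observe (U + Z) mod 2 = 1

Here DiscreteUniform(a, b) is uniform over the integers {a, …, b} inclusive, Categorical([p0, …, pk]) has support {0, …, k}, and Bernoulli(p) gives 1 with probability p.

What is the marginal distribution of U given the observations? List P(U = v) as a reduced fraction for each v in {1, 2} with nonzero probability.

Enumerate traces; 48 have nonzero weight after conditioning:
  (W=0, V=2, Z=1, U=2, Y=1, X=0) weight 1/192
  (W=0, V=2, Z=1, U=2, Y=1, X=1) weight 1/288
  (W=0, V=2, Z=1, U=2, Y=1, X=2) weight 1/576
  (W=0, V=2, Z=2, U=1, Y=2, X=0) weight 1/192
  (W=0, V=2, Z=2, U=1, Y=2, X=1) weight 1/288
  (W=0, V=2, Z=2, U=1, Y=2, X=2) weight 1/576
  (W=0, V=2, Z=3, U=2, Y=1, X=0) weight 1/432
  (W=0, V=2, Z=3, U=2, Y=1, X=1) weight 1/216
  … 40 more
Group by U:
  weight(U=1) = 1/15
  weight(U=2) = 11/120
Total weight = 1/15 + 11/120 = 19/120
P(U=1 | obs) = 1/15 / 19/120 = 8/19
P(U=2 | obs) = 11/120 / 19/120 = 11/19

P(U=1) = 8/19, P(U=2) = 11/19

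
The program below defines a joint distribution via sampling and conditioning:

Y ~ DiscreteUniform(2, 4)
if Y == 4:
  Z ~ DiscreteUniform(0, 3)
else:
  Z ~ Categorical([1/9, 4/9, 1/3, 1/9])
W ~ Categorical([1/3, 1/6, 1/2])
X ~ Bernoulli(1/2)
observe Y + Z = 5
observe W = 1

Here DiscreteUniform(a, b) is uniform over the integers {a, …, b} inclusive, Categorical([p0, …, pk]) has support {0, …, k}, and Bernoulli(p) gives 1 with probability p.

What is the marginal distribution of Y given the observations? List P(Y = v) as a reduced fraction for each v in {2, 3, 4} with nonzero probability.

P(Y=2) = 4/25, P(Y=3) = 12/25, P(Y=4) = 9/25

Enumerate traces; 6 have nonzero weight after conditioning:
  (Y=2, Z=3, W=1, X=0) weight 1/324
  (Y=2, Z=3, W=1, X=1) weight 1/324
  (Y=3, Z=2, W=1, X=0) weight 1/108
  (Y=3, Z=2, W=1, X=1) weight 1/108
  (Y=4, Z=1, W=1, X=0) weight 1/144
  (Y=4, Z=1, W=1, X=1) weight 1/144
Group by Y:
  weight(Y=2) = 1/162
  weight(Y=3) = 1/54
  weight(Y=4) = 1/72
Total weight = 1/162 + 1/54 + 1/72 = 25/648
P(Y=2 | obs) = 1/162 / 25/648 = 4/25
P(Y=3 | obs) = 1/54 / 25/648 = 12/25
P(Y=4 | obs) = 1/72 / 25/648 = 9/25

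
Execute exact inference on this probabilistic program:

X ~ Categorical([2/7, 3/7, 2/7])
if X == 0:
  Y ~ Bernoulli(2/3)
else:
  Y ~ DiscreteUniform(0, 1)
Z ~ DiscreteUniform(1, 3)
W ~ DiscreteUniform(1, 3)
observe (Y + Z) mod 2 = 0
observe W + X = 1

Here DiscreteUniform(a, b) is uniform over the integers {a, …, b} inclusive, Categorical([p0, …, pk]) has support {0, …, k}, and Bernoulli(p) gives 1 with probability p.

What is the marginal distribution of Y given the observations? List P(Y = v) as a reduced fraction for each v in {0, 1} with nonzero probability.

P(Y=0) = 1/5, P(Y=1) = 4/5

Enumerate traces; 3 have nonzero weight after conditioning:
  (X=0, Y=0, Z=2, W=1) weight 2/189
  (X=0, Y=1, Z=1, W=1) weight 4/189
  (X=0, Y=1, Z=3, W=1) weight 4/189
Group by Y:
  weight(Y=0) = 2/189
  weight(Y=1) = 8/189
Total weight = 2/189 + 8/189 = 10/189
P(Y=0 | obs) = 2/189 / 10/189 = 1/5
P(Y=1 | obs) = 8/189 / 10/189 = 4/5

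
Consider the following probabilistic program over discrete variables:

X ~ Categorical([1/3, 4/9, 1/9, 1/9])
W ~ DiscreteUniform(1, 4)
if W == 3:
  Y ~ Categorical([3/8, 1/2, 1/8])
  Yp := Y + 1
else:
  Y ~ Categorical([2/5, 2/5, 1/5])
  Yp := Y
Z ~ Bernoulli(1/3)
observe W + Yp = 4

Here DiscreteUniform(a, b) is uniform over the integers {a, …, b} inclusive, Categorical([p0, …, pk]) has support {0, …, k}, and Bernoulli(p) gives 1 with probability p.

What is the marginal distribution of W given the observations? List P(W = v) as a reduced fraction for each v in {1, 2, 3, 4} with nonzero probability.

Enumerate traces; 24 have nonzero weight after conditioning:
  (X=0, W=2, Y=2, Z=0) weight 1/90
  (X=0, W=2, Y=2, Z=1) weight 1/180
  (X=0, W=3, Y=0, Z=0) weight 1/48
  (X=0, W=3, Y=0, Z=1) weight 1/96
  (X=0, W=4, Y=0, Z=0) weight 1/45
  (X=0, W=4, Y=0, Z=1) weight 1/90
  (X=1, W=2, Y=2, Z=0) weight 2/135
  (X=1, W=2, Y=2, Z=1) weight 1/135
  … 16 more
Group by W:
  weight(W=2) = 1/20
  weight(W=3) = 3/32
  weight(W=4) = 1/10
Total weight = 1/20 + 3/32 + 1/10 = 39/160
P(W=2 | obs) = 1/20 / 39/160 = 8/39
P(W=3 | obs) = 3/32 / 39/160 = 5/13
P(W=4 | obs) = 1/10 / 39/160 = 16/39

P(W=2) = 8/39, P(W=3) = 5/13, P(W=4) = 16/39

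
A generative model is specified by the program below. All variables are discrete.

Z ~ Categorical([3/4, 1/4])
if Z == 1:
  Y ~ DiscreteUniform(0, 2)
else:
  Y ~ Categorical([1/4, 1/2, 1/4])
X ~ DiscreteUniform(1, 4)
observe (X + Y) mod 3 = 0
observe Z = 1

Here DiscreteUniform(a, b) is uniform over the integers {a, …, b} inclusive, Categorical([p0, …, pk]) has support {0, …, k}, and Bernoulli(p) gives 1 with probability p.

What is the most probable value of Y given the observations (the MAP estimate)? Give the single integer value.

Enumerate traces; 4 have nonzero weight after conditioning:
  (Z=1, Y=0, X=3) weight 1/48
  (Z=1, Y=1, X=2) weight 1/48
  (Z=1, Y=2, X=1) weight 1/48
  (Z=1, Y=2, X=4) weight 1/48
Group by Y:
  weight(Y=0) = 1/48
  weight(Y=1) = 1/48
  weight(Y=2) = 1/24
Total weight = 1/48 + 1/48 + 1/24 = 1/12
P(Y=0 | obs) = 1/48 / 1/12 = 1/4
P(Y=1 | obs) = 1/48 / 1/12 = 1/4
P(Y=2 | obs) = 1/24 / 1/12 = 1/2
argmax = 2

argmax_v P(Y = v | obs) = 2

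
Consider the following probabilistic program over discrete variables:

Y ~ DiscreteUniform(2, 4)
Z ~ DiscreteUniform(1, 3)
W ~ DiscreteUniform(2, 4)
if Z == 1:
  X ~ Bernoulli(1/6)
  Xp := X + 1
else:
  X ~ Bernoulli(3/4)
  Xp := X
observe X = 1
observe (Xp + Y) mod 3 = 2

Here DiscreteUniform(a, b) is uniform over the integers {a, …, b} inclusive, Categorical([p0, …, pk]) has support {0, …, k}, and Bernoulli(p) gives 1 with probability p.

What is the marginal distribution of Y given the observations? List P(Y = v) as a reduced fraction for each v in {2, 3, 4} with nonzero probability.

P(Y=3) = 1/10, P(Y=4) = 9/10

Enumerate traces; 9 have nonzero weight after conditioning:
  (Y=3, Z=1, W=2, X=1) weight 1/162
  (Y=3, Z=1, W=3, X=1) weight 1/162
  (Y=3, Z=1, W=4, X=1) weight 1/162
  (Y=4, Z=2, W=2, X=1) weight 1/36
  (Y=4, Z=2, W=3, X=1) weight 1/36
  (Y=4, Z=2, W=4, X=1) weight 1/36
  (Y=4, Z=3, W=2, X=1) weight 1/36
  (Y=4, Z=3, W=3, X=1) weight 1/36
  … 1 more
Group by Y:
  weight(Y=3) = 1/54
  weight(Y=4) = 1/6
Total weight = 1/54 + 1/6 = 5/27
P(Y=3 | obs) = 1/54 / 5/27 = 1/10
P(Y=4 | obs) = 1/6 / 5/27 = 9/10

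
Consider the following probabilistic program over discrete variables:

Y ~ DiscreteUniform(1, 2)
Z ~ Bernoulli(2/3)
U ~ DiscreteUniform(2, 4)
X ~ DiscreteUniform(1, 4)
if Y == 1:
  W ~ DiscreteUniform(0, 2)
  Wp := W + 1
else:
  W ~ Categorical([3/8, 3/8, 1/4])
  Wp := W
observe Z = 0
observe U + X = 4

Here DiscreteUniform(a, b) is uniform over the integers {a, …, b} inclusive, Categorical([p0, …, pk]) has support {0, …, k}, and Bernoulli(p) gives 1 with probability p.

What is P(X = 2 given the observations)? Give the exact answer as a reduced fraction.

P(X = 2 | obs) = 1/2

Enumerate traces; 12 have nonzero weight after conditioning:
  (Y=1, Z=0, U=2, X=2, W=0) weight 1/216
  (Y=1, Z=0, U=2, X=2, W=1) weight 1/216
  (Y=1, Z=0, U=2, X=2, W=2) weight 1/216
  (Y=1, Z=0, U=3, X=1, W=0) weight 1/216
  (Y=1, Z=0, U=3, X=1, W=1) weight 1/216
  (Y=1, Z=0, U=3, X=1, W=2) weight 1/216
  (Y=2, Z=0, U=2, X=2, W=0) weight 1/192
  (Y=2, Z=0, U=2, X=2, W=1) weight 1/192
  … 4 more
Group by X:
  weight(X=1) = 1/36
  weight(X=2) = 1/36
Total weight = 1/36 + 1/36 = 1/18
P(X=1 | obs) = 1/36 / 1/18 = 1/2
P(X=2 | obs) = 1/36 / 1/18 = 1/2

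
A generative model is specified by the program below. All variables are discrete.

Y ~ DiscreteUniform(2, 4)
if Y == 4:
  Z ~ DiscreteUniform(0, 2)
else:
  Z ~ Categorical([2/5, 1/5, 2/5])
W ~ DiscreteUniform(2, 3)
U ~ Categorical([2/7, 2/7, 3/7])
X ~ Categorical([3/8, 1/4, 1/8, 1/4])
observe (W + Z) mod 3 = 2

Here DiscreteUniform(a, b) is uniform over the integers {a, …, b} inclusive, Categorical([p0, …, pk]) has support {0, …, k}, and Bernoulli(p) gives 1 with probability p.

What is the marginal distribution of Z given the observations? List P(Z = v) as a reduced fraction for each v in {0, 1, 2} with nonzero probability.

P(Z=0) = 1/2, P(Z=2) = 1/2

Enumerate traces; 72 have nonzero weight after conditioning:
  (Y=2, Z=0, W=2, U=0, X=0) weight 1/140
  (Y=2, Z=0, W=2, U=0, X=1) weight 1/210
  (Y=2, Z=0, W=2, U=0, X=2) weight 1/420
  (Y=2, Z=0, W=2, U=0, X=3) weight 1/210
  (Y=2, Z=0, W=2, U=1, X=0) weight 1/140
  (Y=2, Z=0, W=2, U=1, X=1) weight 1/210
  (Y=2, Z=0, W=2, U=1, X=2) weight 1/420
  (Y=2, Z=0, W=2, U=1, X=3) weight 1/210
  (Y=2, Z=2, W=3, U=0, X=0) weight 1/140
  … 63 more
Group by Z:
  weight(Z=0) = 17/90
  weight(Z=2) = 17/90
Total weight = 17/90 + 17/90 = 17/45
P(Z=0 | obs) = 17/90 / 17/45 = 1/2
P(Z=2 | obs) = 17/90 / 17/45 = 1/2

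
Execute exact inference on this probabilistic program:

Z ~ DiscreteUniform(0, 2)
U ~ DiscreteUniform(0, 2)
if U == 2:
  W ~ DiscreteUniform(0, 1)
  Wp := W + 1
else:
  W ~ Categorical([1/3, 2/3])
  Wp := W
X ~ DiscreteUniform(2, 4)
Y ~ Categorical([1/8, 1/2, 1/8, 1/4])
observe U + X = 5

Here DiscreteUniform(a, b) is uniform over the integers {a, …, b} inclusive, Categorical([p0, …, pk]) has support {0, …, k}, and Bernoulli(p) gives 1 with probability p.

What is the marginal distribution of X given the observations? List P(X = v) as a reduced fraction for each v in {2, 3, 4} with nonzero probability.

Enumerate traces; 48 have nonzero weight after conditioning:
  (Z=0, U=1, W=0, X=4, Y=0) weight 1/648
  (Z=0, U=1, W=0, X=4, Y=1) weight 1/162
  (Z=0, U=1, W=0, X=4, Y=2) weight 1/648
  (Z=0, U=1, W=0, X=4, Y=3) weight 1/324
  (Z=0, U=1, W=1, X=4, Y=0) weight 1/324
  (Z=0, U=1, W=1, X=4, Y=1) weight 1/81
  (Z=0, U=1, W=1, X=4, Y=2) weight 1/324
  (Z=0, U=1, W=1, X=4, Y=3) weight 1/162
  (Z=0, U=2, W=0, X=3, Y=0) weight 1/432
  … 39 more
Group by X:
  weight(X=3) = 1/9
  weight(X=4) = 1/9
Total weight = 1/9 + 1/9 = 2/9
P(X=3 | obs) = 1/9 / 2/9 = 1/2
P(X=4 | obs) = 1/9 / 2/9 = 1/2

P(X=3) = 1/2, P(X=4) = 1/2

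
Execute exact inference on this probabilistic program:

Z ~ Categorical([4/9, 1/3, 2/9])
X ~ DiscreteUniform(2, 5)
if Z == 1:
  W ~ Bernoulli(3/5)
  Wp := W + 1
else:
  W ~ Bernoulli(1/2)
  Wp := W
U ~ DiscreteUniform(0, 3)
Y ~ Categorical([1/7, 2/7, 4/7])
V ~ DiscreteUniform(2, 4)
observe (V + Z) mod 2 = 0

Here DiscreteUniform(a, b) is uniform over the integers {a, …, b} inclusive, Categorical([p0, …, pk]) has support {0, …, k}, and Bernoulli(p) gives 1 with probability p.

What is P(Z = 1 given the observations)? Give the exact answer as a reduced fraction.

Enumerate traces; 480 have nonzero weight after conditioning:
  (Z=0, X=2, W=0, U=0, Y=0, V=2) weight 1/1512
  (Z=0, X=2, W=0, U=0, Y=0, V=4) weight 1/1512
  (Z=0, X=2, W=0, U=0, Y=1, V=2) weight 1/756
  (Z=0, X=2, W=0, U=0, Y=1, V=4) weight 1/756
  (Z=0, X=2, W=0, U=0, Y=2, V=2) weight 1/378
  (Z=0, X=2, W=0, U=0, Y=2, V=4) weight 1/378
  (Z=0, X=2, W=0, U=1, Y=0, V=2) weight 1/1512
  (Z=0, X=2, W=0, U=1, Y=0, V=4) weight 1/1512
  (Z=1, X=2, W=0, U=0, Y=0, V=3) weight 1/2520
  (Z=2, X=2, W=0, U=0, Y=0, V=2) weight 1/3024
  … 470 more
Group by Z:
  weight(Z=0) = 8/27
  weight(Z=1) = 1/9
  weight(Z=2) = 4/27
Total weight = 8/27 + 1/9 + 4/27 = 5/9
P(Z=0 | obs) = 8/27 / 5/9 = 8/15
P(Z=1 | obs) = 1/9 / 5/9 = 1/5
P(Z=2 | obs) = 4/27 / 5/9 = 4/15

P(Z = 1 | obs) = 1/5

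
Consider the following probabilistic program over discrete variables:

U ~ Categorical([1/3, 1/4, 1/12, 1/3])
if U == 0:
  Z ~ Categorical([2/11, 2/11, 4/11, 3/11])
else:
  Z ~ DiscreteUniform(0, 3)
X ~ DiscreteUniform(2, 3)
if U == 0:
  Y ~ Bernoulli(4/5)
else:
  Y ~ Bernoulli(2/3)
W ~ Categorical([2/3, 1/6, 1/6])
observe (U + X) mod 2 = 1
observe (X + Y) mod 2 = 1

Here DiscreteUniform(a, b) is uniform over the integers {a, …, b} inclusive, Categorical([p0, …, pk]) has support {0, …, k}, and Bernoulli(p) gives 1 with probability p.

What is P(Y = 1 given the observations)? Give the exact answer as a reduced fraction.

Enumerate traces; 48 have nonzero weight after conditioning:
  (U=0, Z=0, X=3, Y=0, W=0) weight 2/495
  (U=0, Z=0, X=3, Y=0, W=1) weight 1/990
  (U=0, Z=0, X=3, Y=0, W=2) weight 1/990
  (U=0, Z=1, X=3, Y=0, W=0) weight 2/495
  (U=0, Z=1, X=3, Y=0, W=1) weight 1/990
  (U=0, Z=1, X=3, Y=0, W=2) weight 1/990
  (U=0, Z=2, X=3, Y=0, W=0) weight 4/495
  (U=0, Z=2, X=3, Y=0, W=1) weight 1/495
  (U=1, Z=0, X=2, Y=1, W=0) weight 1/72
  … 39 more
Group by Y:
  weight(Y=0) = 17/360
  weight(Y=1) = 7/36
Total weight = 17/360 + 7/36 = 29/120
P(Y=0 | obs) = 17/360 / 29/120 = 17/87
P(Y=1 | obs) = 7/36 / 29/120 = 70/87

P(Y = 1 | obs) = 70/87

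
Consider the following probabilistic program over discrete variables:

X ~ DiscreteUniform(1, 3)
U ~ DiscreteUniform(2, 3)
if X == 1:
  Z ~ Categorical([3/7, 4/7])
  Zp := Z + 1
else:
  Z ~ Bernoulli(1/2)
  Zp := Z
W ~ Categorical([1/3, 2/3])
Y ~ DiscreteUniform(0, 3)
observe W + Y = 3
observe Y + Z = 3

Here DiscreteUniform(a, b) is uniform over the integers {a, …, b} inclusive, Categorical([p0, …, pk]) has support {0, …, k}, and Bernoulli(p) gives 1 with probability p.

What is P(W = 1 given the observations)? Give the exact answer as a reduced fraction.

Enumerate traces; 12 have nonzero weight after conditioning:
  (X=1, U=2, Z=0, W=0, Y=3) weight 1/168
  (X=1, U=2, Z=1, W=1, Y=2) weight 1/63
  (X=1, U=3, Z=0, W=0, Y=3) weight 1/168
  (X=1, U=3, Z=1, W=1, Y=2) weight 1/63
  (X=2, U=2, Z=0, W=0, Y=3) weight 1/144
  (X=2, U=2, Z=1, W=1, Y=2) weight 1/72
  (X=2, U=3, Z=0, W=0, Y=3) weight 1/144
  (X=2, U=3, Z=1, W=1, Y=2) weight 1/72
  … 4 more
Group by W:
  weight(W=0) = 5/126
  weight(W=1) = 11/126
Total weight = 5/126 + 11/126 = 8/63
P(W=0 | obs) = 5/126 / 8/63 = 5/16
P(W=1 | obs) = 11/126 / 8/63 = 11/16

P(W = 1 | obs) = 11/16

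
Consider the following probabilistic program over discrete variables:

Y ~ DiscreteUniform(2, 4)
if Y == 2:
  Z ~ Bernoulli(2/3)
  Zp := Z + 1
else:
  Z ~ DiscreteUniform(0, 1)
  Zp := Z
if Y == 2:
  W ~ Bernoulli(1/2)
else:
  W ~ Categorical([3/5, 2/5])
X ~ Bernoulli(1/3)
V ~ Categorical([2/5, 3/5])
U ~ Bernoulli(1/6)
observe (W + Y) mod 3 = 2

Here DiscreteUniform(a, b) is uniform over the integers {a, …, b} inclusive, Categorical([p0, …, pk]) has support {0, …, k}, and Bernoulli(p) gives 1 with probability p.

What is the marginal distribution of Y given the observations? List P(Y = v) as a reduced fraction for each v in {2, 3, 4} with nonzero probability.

Enumerate traces; 32 have nonzero weight after conditioning:
  (Y=2, Z=0, W=0, X=0, V=0, U=0) weight 1/81
  (Y=2, Z=0, W=0, X=0, V=0, U=1) weight 1/405
  (Y=2, Z=0, W=0, X=0, V=1, U=0) weight 1/54
  (Y=2, Z=0, W=0, X=0, V=1, U=1) weight 1/270
  (Y=2, Z=0, W=0, X=1, V=0, U=0) weight 1/162
  (Y=2, Z=0, W=0, X=1, V=0, U=1) weight 1/810
  (Y=2, Z=0, W=0, X=1, V=1, U=0) weight 1/108
  (Y=2, Z=0, W=0, X=1, V=1, U=1) weight 1/540
  (Y=4, Z=0, W=1, X=0, V=0, U=0) weight 2/135
  … 23 more
Group by Y:
  weight(Y=2) = 1/6
  weight(Y=4) = 2/15
Total weight = 1/6 + 2/15 = 3/10
P(Y=2 | obs) = 1/6 / 3/10 = 5/9
P(Y=4 | obs) = 2/15 / 3/10 = 4/9

P(Y=2) = 5/9, P(Y=4) = 4/9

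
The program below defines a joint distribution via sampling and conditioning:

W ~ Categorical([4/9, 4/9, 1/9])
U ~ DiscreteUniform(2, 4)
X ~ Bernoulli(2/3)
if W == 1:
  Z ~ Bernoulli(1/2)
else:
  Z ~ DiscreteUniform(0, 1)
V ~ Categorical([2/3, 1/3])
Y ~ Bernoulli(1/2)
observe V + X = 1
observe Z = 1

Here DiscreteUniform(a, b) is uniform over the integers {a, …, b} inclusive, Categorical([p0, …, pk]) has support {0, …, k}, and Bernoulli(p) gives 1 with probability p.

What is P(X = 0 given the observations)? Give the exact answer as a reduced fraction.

Enumerate traces; 36 have nonzero weight after conditioning:
  (W=0, U=2, X=0, Z=1, V=1, Y=0) weight 1/243
  (W=0, U=2, X=0, Z=1, V=1, Y=1) weight 1/243
  (W=0, U=2, X=1, Z=1, V=0, Y=0) weight 4/243
  (W=0, U=2, X=1, Z=1, V=0, Y=1) weight 4/243
  (W=0, U=3, X=0, Z=1, V=1, Y=0) weight 1/243
  (W=0, U=3, X=0, Z=1, V=1, Y=1) weight 1/243
  (W=0, U=3, X=1, Z=1, V=0, Y=0) weight 4/243
  (W=0, U=3, X=1, Z=1, V=0, Y=1) weight 4/243
  … 28 more
Group by X:
  weight(X=0) = 1/18
  weight(X=1) = 2/9
Total weight = 1/18 + 2/9 = 5/18
P(X=0 | obs) = 1/18 / 5/18 = 1/5
P(X=1 | obs) = 2/9 / 5/18 = 4/5

P(X = 0 | obs) = 1/5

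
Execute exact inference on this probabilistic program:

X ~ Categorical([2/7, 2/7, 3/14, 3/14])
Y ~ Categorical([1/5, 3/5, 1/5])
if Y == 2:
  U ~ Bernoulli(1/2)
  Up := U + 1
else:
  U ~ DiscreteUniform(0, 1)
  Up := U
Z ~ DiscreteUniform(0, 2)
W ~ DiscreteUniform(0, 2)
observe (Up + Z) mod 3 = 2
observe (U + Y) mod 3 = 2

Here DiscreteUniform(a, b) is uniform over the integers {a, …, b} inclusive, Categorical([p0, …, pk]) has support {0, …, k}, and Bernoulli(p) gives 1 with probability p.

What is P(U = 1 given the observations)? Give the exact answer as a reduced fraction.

Enumerate traces; 24 have nonzero weight after conditioning:
  (X=0, Y=1, U=1, Z=1, W=0) weight 1/105
  (X=0, Y=1, U=1, Z=1, W=1) weight 1/105
  (X=0, Y=1, U=1, Z=1, W=2) weight 1/105
  (X=0, Y=2, U=0, Z=1, W=0) weight 1/315
  (X=0, Y=2, U=0, Z=1, W=1) weight 1/315
  (X=0, Y=2, U=0, Z=1, W=2) weight 1/315
  (X=1, Y=1, U=1, Z=1, W=0) weight 1/105
  (X=1, Y=1, U=1, Z=1, W=1) weight 1/105
  … 16 more
Group by U:
  weight(U=0) = 1/30
  weight(U=1) = 1/10
Total weight = 1/30 + 1/10 = 2/15
P(U=0 | obs) = 1/30 / 2/15 = 1/4
P(U=1 | obs) = 1/10 / 2/15 = 3/4

P(U = 1 | obs) = 3/4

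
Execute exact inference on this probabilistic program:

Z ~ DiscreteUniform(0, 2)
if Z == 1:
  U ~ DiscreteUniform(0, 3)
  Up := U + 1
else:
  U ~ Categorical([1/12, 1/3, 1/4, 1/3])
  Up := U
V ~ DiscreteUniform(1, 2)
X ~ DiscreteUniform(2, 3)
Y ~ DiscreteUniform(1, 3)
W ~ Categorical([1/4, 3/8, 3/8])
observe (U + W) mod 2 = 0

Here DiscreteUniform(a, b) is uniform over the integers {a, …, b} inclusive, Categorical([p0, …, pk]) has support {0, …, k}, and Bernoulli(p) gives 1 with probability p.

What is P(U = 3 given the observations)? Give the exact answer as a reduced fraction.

Enumerate traces; 216 have nonzero weight after conditioning:
  (Z=0, U=0, V=1, X=2, Y=1, W=0) weight 1/1728
  (Z=0, U=0, V=1, X=2, Y=1, W=2) weight 1/1152
  (Z=0, U=0, V=1, X=2, Y=2, W=0) weight 1/1728
  (Z=0, U=0, V=1, X=2, Y=2, W=2) weight 1/1152
  (Z=0, U=0, V=1, X=2, Y=3, W=0) weight 1/1728
  (Z=0, U=0, V=1, X=2, Y=3, W=2) weight 1/1152
  (Z=0, U=0, V=1, X=3, Y=1, W=0) weight 1/1728
  (Z=0, U=0, V=1, X=3, Y=1, W=2) weight 1/1152
  (Z=0, U=1, V=1, X=2, Y=1, W=1) weight 1/288
  (Z=0, U=2, V=1, X=2, Y=1, W=0) weight 1/576
  … 206 more
Group by U:
  weight(U=0) = 25/288
  weight(U=1) = 11/96
  weight(U=2) = 5/32
  weight(U=3) = 11/96
Total weight = 25/288 + 11/96 + 5/32 + 11/96 = 17/36
P(U=0 | obs) = 25/288 / 17/36 = 25/136
P(U=1 | obs) = 11/96 / 17/36 = 33/136
P(U=2 | obs) = 5/32 / 17/36 = 45/136
P(U=3 | obs) = 11/96 / 17/36 = 33/136

P(U = 3 | obs) = 33/136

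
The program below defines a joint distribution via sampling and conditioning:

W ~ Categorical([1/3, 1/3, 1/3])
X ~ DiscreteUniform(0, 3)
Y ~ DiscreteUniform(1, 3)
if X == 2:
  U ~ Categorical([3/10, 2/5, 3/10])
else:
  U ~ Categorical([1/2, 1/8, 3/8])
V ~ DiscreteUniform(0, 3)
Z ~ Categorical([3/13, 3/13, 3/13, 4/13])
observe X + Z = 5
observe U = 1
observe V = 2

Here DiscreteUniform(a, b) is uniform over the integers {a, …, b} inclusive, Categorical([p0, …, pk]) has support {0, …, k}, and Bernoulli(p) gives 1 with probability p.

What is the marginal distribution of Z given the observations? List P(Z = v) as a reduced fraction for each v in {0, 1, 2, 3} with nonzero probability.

P(Z=2) = 15/79, P(Z=3) = 64/79

Enumerate traces; 18 have nonzero weight after conditioning:
  (W=0, X=2, Y=1, U=1, V=2, Z=3) weight 1/1170
  (W=0, X=2, Y=2, U=1, V=2, Z=3) weight 1/1170
  (W=0, X=2, Y=3, U=1, V=2, Z=3) weight 1/1170
  (W=0, X=3, Y=1, U=1, V=2, Z=2) weight 1/4992
  (W=0, X=3, Y=2, U=1, V=2, Z=2) weight 1/4992
  (W=0, X=3, Y=3, U=1, V=2, Z=2) weight 1/4992
  (W=1, X=2, Y=1, U=1, V=2, Z=3) weight 1/1170
  (W=1, X=2, Y=2, U=1, V=2, Z=3) weight 1/1170
  … 10 more
Group by Z:
  weight(Z=2) = 3/1664
  weight(Z=3) = 1/130
Total weight = 3/1664 + 1/130 = 79/8320
P(Z=2 | obs) = 3/1664 / 79/8320 = 15/79
P(Z=3 | obs) = 1/130 / 79/8320 = 64/79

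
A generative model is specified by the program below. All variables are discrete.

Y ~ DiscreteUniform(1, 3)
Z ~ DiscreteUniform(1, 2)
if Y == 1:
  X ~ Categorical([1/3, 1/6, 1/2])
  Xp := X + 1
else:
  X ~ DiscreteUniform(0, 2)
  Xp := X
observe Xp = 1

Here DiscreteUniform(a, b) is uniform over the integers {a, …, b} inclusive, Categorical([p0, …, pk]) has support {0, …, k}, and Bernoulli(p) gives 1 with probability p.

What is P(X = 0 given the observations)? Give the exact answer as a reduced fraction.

Enumerate traces; 6 have nonzero weight after conditioning:
  (Y=1, Z=1, X=0) weight 1/18
  (Y=1, Z=2, X=0) weight 1/18
  (Y=2, Z=1, X=1) weight 1/18
  (Y=2, Z=2, X=1) weight 1/18
  (Y=3, Z=1, X=1) weight 1/18
  (Y=3, Z=2, X=1) weight 1/18
Group by X:
  weight(X=0) = 1/9
  weight(X=1) = 2/9
Total weight = 1/9 + 2/9 = 1/3
P(X=0 | obs) = 1/9 / 1/3 = 1/3
P(X=1 | obs) = 2/9 / 1/3 = 2/3

P(X = 0 | obs) = 1/3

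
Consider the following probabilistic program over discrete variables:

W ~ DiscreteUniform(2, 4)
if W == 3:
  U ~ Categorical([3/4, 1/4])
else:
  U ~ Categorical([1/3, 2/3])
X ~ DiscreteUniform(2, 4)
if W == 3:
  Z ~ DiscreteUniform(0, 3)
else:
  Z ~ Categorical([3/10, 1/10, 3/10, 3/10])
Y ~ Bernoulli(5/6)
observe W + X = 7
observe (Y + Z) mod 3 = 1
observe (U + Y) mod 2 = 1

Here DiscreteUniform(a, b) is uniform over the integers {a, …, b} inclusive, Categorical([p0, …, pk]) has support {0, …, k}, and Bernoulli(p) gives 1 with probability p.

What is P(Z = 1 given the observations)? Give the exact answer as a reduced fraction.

Enumerate traces; 6 have nonzero weight after conditioning:
  (W=3, U=0, X=4, Z=0, Y=1) weight 5/288
  (W=3, U=0, X=4, Z=3, Y=1) weight 5/288
  (W=3, U=1, X=4, Z=1, Y=0) weight 1/864
  (W=4, U=0, X=3, Z=0, Y=1) weight 1/108
  (W=4, U=0, X=3, Z=3, Y=1) weight 1/108
  (W=4, U=1, X=3, Z=1, Y=0) weight 1/810
Group by Z:
  weight(Z=0) = 23/864
  weight(Z=1) = 31/12960
  weight(Z=3) = 23/864
Total weight = 23/864 + 31/12960 + 23/864 = 721/12960
P(Z=0 | obs) = 23/864 / 721/12960 = 345/721
P(Z=1 | obs) = 31/12960 / 721/12960 = 31/721
P(Z=3 | obs) = 23/864 / 721/12960 = 345/721

P(Z = 1 | obs) = 31/721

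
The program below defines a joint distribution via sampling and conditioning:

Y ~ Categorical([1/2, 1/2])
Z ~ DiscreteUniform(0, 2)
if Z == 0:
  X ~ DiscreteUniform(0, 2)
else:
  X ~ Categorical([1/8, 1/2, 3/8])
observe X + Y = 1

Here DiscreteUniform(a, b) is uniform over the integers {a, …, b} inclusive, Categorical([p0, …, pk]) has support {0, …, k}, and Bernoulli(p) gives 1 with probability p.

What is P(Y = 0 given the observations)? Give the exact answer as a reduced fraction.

P(Y = 0 | obs) = 16/23

Enumerate traces; 6 have nonzero weight after conditioning:
  (Y=0, Z=0, X=1) weight 1/18
  (Y=0, Z=1, X=1) weight 1/12
  (Y=0, Z=2, X=1) weight 1/12
  (Y=1, Z=0, X=0) weight 1/18
  (Y=1, Z=1, X=0) weight 1/48
  (Y=1, Z=2, X=0) weight 1/48
Group by Y:
  weight(Y=0) = 2/9
  weight(Y=1) = 7/72
Total weight = 2/9 + 7/72 = 23/72
P(Y=0 | obs) = 2/9 / 23/72 = 16/23
P(Y=1 | obs) = 7/72 / 23/72 = 7/23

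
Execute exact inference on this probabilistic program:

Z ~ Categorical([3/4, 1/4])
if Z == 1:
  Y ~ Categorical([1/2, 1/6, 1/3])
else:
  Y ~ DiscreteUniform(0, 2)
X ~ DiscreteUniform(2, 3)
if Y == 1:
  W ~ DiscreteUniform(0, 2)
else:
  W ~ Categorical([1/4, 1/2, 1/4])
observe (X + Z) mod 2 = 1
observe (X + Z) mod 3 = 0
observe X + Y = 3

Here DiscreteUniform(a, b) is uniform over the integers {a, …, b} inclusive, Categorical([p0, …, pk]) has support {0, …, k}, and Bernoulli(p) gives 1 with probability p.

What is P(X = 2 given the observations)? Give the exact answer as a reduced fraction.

P(X = 2 | obs) = 1/7

Enumerate traces; 6 have nonzero weight after conditioning:
  (Z=0, Y=0, X=3, W=0) weight 1/32
  (Z=0, Y=0, X=3, W=1) weight 1/16
  (Z=0, Y=0, X=3, W=2) weight 1/32
  (Z=1, Y=1, X=2, W=0) weight 1/144
  (Z=1, Y=1, X=2, W=1) weight 1/144
  (Z=1, Y=1, X=2, W=2) weight 1/144
Group by X:
  weight(X=2) = 1/48
  weight(X=3) = 1/8
Total weight = 1/48 + 1/8 = 7/48
P(X=2 | obs) = 1/48 / 7/48 = 1/7
P(X=3 | obs) = 1/8 / 7/48 = 6/7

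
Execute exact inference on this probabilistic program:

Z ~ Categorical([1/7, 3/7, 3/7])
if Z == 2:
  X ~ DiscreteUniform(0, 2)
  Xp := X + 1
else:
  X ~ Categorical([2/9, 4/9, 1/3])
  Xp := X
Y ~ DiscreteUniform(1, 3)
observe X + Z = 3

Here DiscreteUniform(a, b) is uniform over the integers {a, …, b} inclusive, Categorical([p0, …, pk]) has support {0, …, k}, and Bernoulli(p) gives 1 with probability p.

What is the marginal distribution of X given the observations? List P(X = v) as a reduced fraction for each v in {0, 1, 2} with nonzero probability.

Enumerate traces; 6 have nonzero weight after conditioning:
  (Z=1, X=2, Y=1) weight 1/21
  (Z=1, X=2, Y=2) weight 1/21
  (Z=1, X=2, Y=3) weight 1/21
  (Z=2, X=1, Y=1) weight 1/21
  (Z=2, X=1, Y=2) weight 1/21
  (Z=2, X=1, Y=3) weight 1/21
Group by X:
  weight(X=1) = 1/7
  weight(X=2) = 1/7
Total weight = 1/7 + 1/7 = 2/7
P(X=1 | obs) = 1/7 / 2/7 = 1/2
P(X=2 | obs) = 1/7 / 2/7 = 1/2

P(X=1) = 1/2, P(X=2) = 1/2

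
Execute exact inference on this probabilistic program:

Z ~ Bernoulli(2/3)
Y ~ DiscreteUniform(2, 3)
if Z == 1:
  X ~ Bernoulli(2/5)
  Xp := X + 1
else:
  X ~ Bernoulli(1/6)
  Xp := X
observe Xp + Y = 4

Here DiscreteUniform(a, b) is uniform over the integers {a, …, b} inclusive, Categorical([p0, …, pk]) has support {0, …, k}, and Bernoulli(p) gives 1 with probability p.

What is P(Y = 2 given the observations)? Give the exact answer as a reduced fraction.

Enumerate traces; 3 have nonzero weight after conditioning:
  (Z=0, Y=3, X=1) weight 1/36
  (Z=1, Y=2, X=1) weight 2/15
  (Z=1, Y=3, X=0) weight 1/5
Group by Y:
  weight(Y=2) = 2/15
  weight(Y=3) = 41/180
Total weight = 2/15 + 41/180 = 13/36
P(Y=2 | obs) = 2/15 / 13/36 = 24/65
P(Y=3 | obs) = 41/180 / 13/36 = 41/65

P(Y = 2 | obs) = 24/65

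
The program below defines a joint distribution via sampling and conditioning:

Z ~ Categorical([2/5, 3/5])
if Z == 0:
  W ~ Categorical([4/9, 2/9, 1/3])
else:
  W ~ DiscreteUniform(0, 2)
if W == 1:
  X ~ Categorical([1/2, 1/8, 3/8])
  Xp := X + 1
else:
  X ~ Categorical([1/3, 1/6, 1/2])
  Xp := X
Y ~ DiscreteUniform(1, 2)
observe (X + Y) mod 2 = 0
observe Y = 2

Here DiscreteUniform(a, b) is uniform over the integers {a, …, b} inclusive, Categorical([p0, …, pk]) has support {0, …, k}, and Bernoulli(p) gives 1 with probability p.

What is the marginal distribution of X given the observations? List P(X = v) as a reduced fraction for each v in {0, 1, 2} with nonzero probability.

P(X=0) = 412/913, P(X=2) = 501/913

Enumerate traces; 12 have nonzero weight after conditioning:
  (Z=0, W=0, X=0, Y=2) weight 4/135
  (Z=0, W=0, X=2, Y=2) weight 2/45
  (Z=0, W=1, X=0, Y=2) weight 1/45
  (Z=0, W=1, X=2, Y=2) weight 1/60
  (Z=0, W=2, X=0, Y=2) weight 1/45
  (Z=0, W=2, X=2, Y=2) weight 1/30
  (Z=1, W=0, X=0, Y=2) weight 1/30
  (Z=1, W=0, X=2, Y=2) weight 1/20
  … 4 more
Group by X:
  weight(X=0) = 103/540
  weight(X=2) = 167/720
Total weight = 103/540 + 167/720 = 913/2160
P(X=0 | obs) = 103/540 / 913/2160 = 412/913
P(X=2 | obs) = 167/720 / 913/2160 = 501/913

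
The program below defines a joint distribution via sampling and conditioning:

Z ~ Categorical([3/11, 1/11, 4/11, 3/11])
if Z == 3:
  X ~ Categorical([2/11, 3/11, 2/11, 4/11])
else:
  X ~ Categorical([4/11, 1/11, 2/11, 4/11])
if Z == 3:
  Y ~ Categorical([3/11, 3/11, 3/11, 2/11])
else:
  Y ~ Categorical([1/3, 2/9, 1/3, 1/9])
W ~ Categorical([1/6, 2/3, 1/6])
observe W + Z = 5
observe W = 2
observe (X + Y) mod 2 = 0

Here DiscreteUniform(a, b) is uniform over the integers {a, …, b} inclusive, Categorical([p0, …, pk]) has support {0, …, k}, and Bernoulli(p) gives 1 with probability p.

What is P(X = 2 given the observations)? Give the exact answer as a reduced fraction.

Enumerate traces; 8 have nonzero weight after conditioning:
  (Z=3, X=0, Y=0, W=2) weight 3/1331
  (Z=3, X=0, Y=2, W=2) weight 3/1331
  (Z=3, X=1, Y=1, W=2) weight 9/2662
  (Z=3, X=1, Y=3, W=2) weight 3/1331
  (Z=3, X=2, Y=0, W=2) weight 3/1331
  (Z=3, X=2, Y=2, W=2) weight 3/1331
  (Z=3, X=3, Y=1, W=2) weight 6/1331
  (Z=3, X=3, Y=3, W=2) weight 4/1331
Group by X:
  weight(X=0) = 6/1331
  weight(X=1) = 15/2662
  weight(X=2) = 6/1331
  weight(X=3) = 10/1331
Total weight = 6/1331 + 15/2662 + 6/1331 + 10/1331 = 59/2662
P(X=0 | obs) = 6/1331 / 59/2662 = 12/59
P(X=1 | obs) = 15/2662 / 59/2662 = 15/59
P(X=2 | obs) = 6/1331 / 59/2662 = 12/59
P(X=3 | obs) = 10/1331 / 59/2662 = 20/59

P(X = 2 | obs) = 12/59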